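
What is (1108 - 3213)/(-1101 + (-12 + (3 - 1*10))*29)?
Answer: 2105/1652 ≈ 1.2742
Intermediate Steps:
(1108 - 3213)/(-1101 + (-12 + (3 - 1*10))*29) = -2105/(-1101 + (-12 + (3 - 10))*29) = -2105/(-1101 + (-12 - 7)*29) = -2105/(-1101 - 19*29) = -2105/(-1101 - 551) = -2105/(-1652) = -2105*(-1/1652) = 2105/1652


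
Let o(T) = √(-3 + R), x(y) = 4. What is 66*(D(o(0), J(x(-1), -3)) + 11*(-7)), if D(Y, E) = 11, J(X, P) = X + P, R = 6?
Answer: -4356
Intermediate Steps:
o(T) = √3 (o(T) = √(-3 + 6) = √3)
J(X, P) = P + X
66*(D(o(0), J(x(-1), -3)) + 11*(-7)) = 66*(11 + 11*(-7)) = 66*(11 - 77) = 66*(-66) = -4356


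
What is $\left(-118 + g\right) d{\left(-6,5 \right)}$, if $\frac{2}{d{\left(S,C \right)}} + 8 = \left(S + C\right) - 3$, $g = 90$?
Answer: $\frac{14}{3} \approx 4.6667$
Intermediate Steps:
$d{\left(S,C \right)} = \frac{2}{-11 + C + S}$ ($d{\left(S,C \right)} = \frac{2}{-8 - \left(3 - C - S\right)} = \frac{2}{-8 + \left(-3 + C + S\right)} = \frac{2}{-11 + C + S}$)
$\left(-118 + g\right) d{\left(-6,5 \right)} = \left(-118 + 90\right) \frac{2}{-11 + 5 - 6} = - 28 \frac{2}{-12} = - 28 \cdot 2 \left(- \frac{1}{12}\right) = \left(-28\right) \left(- \frac{1}{6}\right) = \frac{14}{3}$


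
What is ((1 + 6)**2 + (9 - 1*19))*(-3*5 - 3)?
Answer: -702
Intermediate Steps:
((1 + 6)**2 + (9 - 1*19))*(-3*5 - 3) = (7**2 + (9 - 19))*(-15 - 3) = (49 - 10)*(-18) = 39*(-18) = -702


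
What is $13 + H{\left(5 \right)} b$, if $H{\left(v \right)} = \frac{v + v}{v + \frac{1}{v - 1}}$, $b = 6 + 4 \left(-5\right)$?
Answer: $- \frac{41}{3} \approx -13.667$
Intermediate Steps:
$b = -14$ ($b = 6 - 20 = -14$)
$H{\left(v \right)} = \frac{2 v}{v + \frac{1}{-1 + v}}$
$13 + H{\left(5 \right)} b = 13 + 2 \cdot 5 \frac{1}{1 + 5^{2} - 5} \left(-1 + 5\right) \left(-14\right) = 13 + 2 \cdot 5 \frac{1}{1 + 25 - 5} \cdot 4 \left(-14\right) = 13 + 2 \cdot 5 \cdot \frac{1}{21} \cdot 4 \left(-14\right) = 13 + \frac{40}{21} \left(-14\right) = 13 - \frac{80}{3} = - \frac{41}{3}$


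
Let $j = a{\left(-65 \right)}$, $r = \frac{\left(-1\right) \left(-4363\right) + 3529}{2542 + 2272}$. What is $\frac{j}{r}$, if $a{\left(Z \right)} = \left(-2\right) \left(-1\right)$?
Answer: $\frac{2407}{1973} \approx 1.22$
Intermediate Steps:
$a{\left(Z \right)} = 2$
$r = \frac{3946}{2407}$ ($r = \frac{4363 + 3529}{4814} = 7892 \cdot \frac{1}{4814} = \frac{3946}{2407} \approx 1.6394$)
$j = 2$
$\frac{j}{r} = \frac{2}{\frac{3946}{2407}} = 2 \cdot \frac{2407}{3946} = \frac{2407}{1973}$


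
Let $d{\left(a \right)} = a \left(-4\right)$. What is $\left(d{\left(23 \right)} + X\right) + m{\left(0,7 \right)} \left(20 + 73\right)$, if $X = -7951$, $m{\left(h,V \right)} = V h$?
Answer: $-8043$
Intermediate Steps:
$d{\left(a \right)} = - 4 a$
$\left(d{\left(23 \right)} + X\right) + m{\left(0,7 \right)} \left(20 + 73\right) = \left(\left(-4\right) 23 - 7951\right) + 7 \cdot 0 \left(20 + 73\right) = \left(-92 - 7951\right) + 0 \cdot 93 = -8043 + 0 = -8043$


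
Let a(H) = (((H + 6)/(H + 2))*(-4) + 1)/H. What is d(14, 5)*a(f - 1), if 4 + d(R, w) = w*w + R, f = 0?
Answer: 665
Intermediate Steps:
d(R, w) = -4 + R + w**2 (d(R, w) = -4 + (w*w + R) = -4 + (w**2 + R) = -4 + (R + w**2) = -4 + R + w**2)
a(H) = (1 - 4*(6 + H)/(2 + H))/H (a(H) = (((6 + H)/(2 + H))*(-4) + 1)/H = (-4*(6 + H)/(2 + H) + 1)/H = (1 - 4*(6 + H)/(2 + H))/H)
d(14, 5)*a(f - 1) = (-4 + 14 + 5**2)*((-22 - 3*(0 - 1))/((0 - 1)*(2 + (0 - 1)))) = (-4 + 14 + 25)*((-22 - 3*(-1))/((-1)*(2 - 1))) = 35*(-1*(-22 + 3)/1) = 35*(-1*1*(-19)) = 35*19 = 665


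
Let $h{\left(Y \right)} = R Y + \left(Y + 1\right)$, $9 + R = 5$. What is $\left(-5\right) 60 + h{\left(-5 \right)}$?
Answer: $-284$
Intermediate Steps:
$R = -4$ ($R = -9 + 5 = -4$)
$h{\left(Y \right)} = 1 - 3 Y$ ($h{\left(Y \right)} = - 4 Y + \left(Y + 1\right) = - 4 Y + \left(1 + Y\right) = 1 - 3 Y$)
$\left(-5\right) 60 + h{\left(-5 \right)} = \left(-5\right) 60 + \left(1 - -15\right) = -300 + \left(1 + 15\right) = -300 + 16 = -284$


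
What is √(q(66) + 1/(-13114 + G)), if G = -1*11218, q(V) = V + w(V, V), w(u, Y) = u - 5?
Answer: √18797461529/12166 ≈ 11.269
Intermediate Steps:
w(u, Y) = -5 + u
q(V) = -5 + 2*V (q(V) = V + (-5 + V) = -5 + 2*V)
G = -11218
√(q(66) + 1/(-13114 + G)) = √((-5 + 2*66) + 1/(-13114 - 11218)) = √((-5 + 132) + 1/(-24332)) = √(127 - 1/24332) = √(3090163/24332) = √18797461529/12166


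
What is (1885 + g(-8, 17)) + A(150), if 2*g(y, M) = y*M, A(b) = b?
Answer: 1967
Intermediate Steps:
g(y, M) = M*y/2 (g(y, M) = (y*M)/2 = (M*y)/2 = M*y/2)
(1885 + g(-8, 17)) + A(150) = (1885 + (½)*17*(-8)) + 150 = (1885 - 68) + 150 = 1817 + 150 = 1967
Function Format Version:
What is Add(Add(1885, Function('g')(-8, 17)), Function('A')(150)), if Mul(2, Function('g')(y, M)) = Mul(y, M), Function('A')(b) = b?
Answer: 1967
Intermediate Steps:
Function('g')(y, M) = Mul(Rational(1, 2), M, y) (Function('g')(y, M) = Mul(Rational(1, 2), Mul(y, M)) = Mul(Rational(1, 2), Mul(M, y)) = Mul(Rational(1, 2), M, y))
Add(Add(1885, Function('g')(-8, 17)), Function('A')(150)) = Add(Add(1885, Mul(Rational(1, 2), 17, -8)), 150) = Add(Add(1885, -68), 150) = Add(1817, 150) = 1967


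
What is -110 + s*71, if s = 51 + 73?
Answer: 8694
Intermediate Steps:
s = 124
-110 + s*71 = -110 + 124*71 = -110 + 8804 = 8694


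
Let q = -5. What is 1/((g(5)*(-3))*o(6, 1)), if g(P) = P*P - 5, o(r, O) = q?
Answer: 1/300 ≈ 0.0033333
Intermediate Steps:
o(r, O) = -5
g(P) = -5 + P² (g(P) = P² - 5 = -5 + P²)
1/((g(5)*(-3))*o(6, 1)) = 1/(((-5 + 5²)*(-3))*(-5)) = 1/(((-5 + 25)*(-3))*(-5)) = 1/((20*(-3))*(-5)) = 1/(-60*(-5)) = 1/300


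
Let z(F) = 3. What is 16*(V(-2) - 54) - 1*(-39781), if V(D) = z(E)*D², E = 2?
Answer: 39109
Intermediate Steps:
V(D) = 3*D²
16*(V(-2) - 54) - 1*(-39781) = 16*(3*(-2)² - 54) - 1*(-39781) = 16*(3*4 - 54) + 39781 = 16*(12 - 54) + 39781 = 16*(-42) + 39781 = -672 + 39781 = 39109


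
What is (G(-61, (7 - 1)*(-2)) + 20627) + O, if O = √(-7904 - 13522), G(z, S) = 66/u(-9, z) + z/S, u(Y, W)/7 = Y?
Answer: 577669/28 + I*√21426 ≈ 20631.0 + 146.38*I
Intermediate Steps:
u(Y, W) = 7*Y
G(z, S) = -22/21 + z/S (G(z, S) = 66/((7*(-9))) + z/S = 66/(-63) + z/S = 66*(-1/63) + z/S = -22/21 + z/S)
O = I*√21426 (O = √(-21426) = I*√21426 ≈ 146.38*I)
(G(-61, (7 - 1)*(-2)) + 20627) + O = ((-22/21 - 61*(-1/(2*(7 - 1)))) + 20627) + I*√21426 = ((-22/21 - 61/(6*(-2))) + 20627) + I*√21426 = ((-22/21 - 61/(-12)) + 20627) + I*√21426 = ((-22/21 - 61*(-1/12)) + 20627) + I*√21426 = ((-22/21 + 61/12) + 20627) + I*√21426 = (113/28 + 20627) + I*√21426 = 577669/28 + I*√21426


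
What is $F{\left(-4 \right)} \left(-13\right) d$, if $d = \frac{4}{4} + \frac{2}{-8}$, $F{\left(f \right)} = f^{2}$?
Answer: $-156$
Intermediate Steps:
$d = \frac{3}{4}$ ($d = 4 \cdot \frac{1}{4} + 2 \left(- \frac{1}{8}\right) = 1 - \frac{1}{4} = \frac{3}{4} \approx 0.75$)
$F{\left(-4 \right)} \left(-13\right) d = \left(-4\right)^{2} \left(-13\right) \frac{3}{4} = 16 \left(-13\right) \frac{3}{4} = \left(-208\right) \frac{3}{4} = -156$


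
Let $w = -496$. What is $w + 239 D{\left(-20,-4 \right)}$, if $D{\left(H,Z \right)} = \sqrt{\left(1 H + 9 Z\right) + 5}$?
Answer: $-496 + 239 i \sqrt{51} \approx -496.0 + 1706.8 i$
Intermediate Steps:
$D{\left(H,Z \right)} = \sqrt{5 + H + 9 Z}$ ($D{\left(H,Z \right)} = \sqrt{\left(H + 9 Z\right) + 5} = \sqrt{5 + H + 9 Z}$)
$w + 239 D{\left(-20,-4 \right)} = -496 + 239 \sqrt{5 - 20 + 9 \left(-4\right)} = -496 + 239 \sqrt{5 - 20 - 36} = -496 + 239 \sqrt{-51} = -496 + 239 i \sqrt{51}$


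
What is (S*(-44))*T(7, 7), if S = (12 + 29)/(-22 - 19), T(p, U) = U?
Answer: 308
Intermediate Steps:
S = -1 (S = 41/(-41) = 41*(-1/41) = -1)
(S*(-44))*T(7, 7) = -1*(-44)*7 = 44*7 = 308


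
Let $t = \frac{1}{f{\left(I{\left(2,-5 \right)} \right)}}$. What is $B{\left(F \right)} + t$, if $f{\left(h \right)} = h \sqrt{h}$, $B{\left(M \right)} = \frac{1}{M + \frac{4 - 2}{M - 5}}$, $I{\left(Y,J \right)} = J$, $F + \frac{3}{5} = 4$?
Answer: $\frac{20}{43} + \frac{i \sqrt{5}}{25} \approx 0.46512 + 0.089443 i$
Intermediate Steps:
$F = \frac{17}{5}$ ($F = - \frac{3}{5} + 4 = \frac{17}{5} \approx 3.4$)
$B{\left(M \right)} = \frac{1}{M + \frac{2}{-5 + M}}$
$f{\left(h \right)} = h^{\frac{3}{2}}$
$t = \frac{i \sqrt{5}}{25}$ ($t = \frac{1}{\left(-5\right)^{\frac{3}{2}}} = \frac{1}{\left(-5\right) i \sqrt{5}} = \frac{i \sqrt{5}}{25} \approx 0.089443 i$)
$B{\left(F \right)} + t = \frac{-5 + \frac{17}{5}}{2 + \left(\frac{17}{5}\right)^{2} - 17} + \frac{i \sqrt{5}}{25} = \frac{1}{2 + \frac{289}{25} - 17} \left(- \frac{8}{5}\right) + \frac{i \sqrt{5}}{25} = \frac{1}{- \frac{86}{25}} \left(- \frac{8}{5}\right) + \frac{i \sqrt{5}}{25} = \left(- \frac{25}{86}\right) \left(- \frac{8}{5}\right) + \frac{i \sqrt{5}}{25} = \frac{20}{43} + \frac{i \sqrt{5}}{25}$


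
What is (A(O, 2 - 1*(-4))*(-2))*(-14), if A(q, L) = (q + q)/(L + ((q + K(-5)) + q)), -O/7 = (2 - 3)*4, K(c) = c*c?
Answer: 1568/87 ≈ 18.023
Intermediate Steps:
K(c) = c**2
O = 28 (O = -7*(2 - 3)*4 = -(-7)*4 = -7*(-4) = 28)
A(q, L) = 2*q/(25 + L + 2*q) (A(q, L) = (q + q)/(L + ((q + (-5)**2) + q)) = (2*q)/(L + ((q + 25) + q)) = (2*q)/(L + ((25 + q) + q)) = (2*q)/(L + (25 + 2*q)) = (2*q)/(25 + L + 2*q) = 2*q/(25 + L + 2*q))
(A(O, 2 - 1*(-4))*(-2))*(-14) = ((2*28/(25 + (2 - 1*(-4)) + 2*28))*(-2))*(-14) = ((2*28/(25 + (2 + 4) + 56))*(-2))*(-14) = ((2*28/(25 + 6 + 56))*(-2))*(-14) = ((2*28/87)*(-2))*(-14) = ((2*28*(1/87))*(-2))*(-14) = ((56/87)*(-2))*(-14) = -112/87*(-14) = 1568/87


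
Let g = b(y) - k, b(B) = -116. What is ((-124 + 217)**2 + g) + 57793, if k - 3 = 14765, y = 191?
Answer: 51558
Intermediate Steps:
k = 14768 (k = 3 + 14765 = 14768)
g = -14884 (g = -116 - 1*14768 = -116 - 14768 = -14884)
((-124 + 217)**2 + g) + 57793 = ((-124 + 217)**2 - 14884) + 57793 = (93**2 - 14884) + 57793 = (8649 - 14884) + 57793 = -6235 + 57793 = 51558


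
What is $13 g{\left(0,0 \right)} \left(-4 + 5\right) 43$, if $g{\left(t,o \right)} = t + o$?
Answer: $0$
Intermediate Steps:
$g{\left(t,o \right)} = o + t$
$13 g{\left(0,0 \right)} \left(-4 + 5\right) 43 = 13 \left(0 + 0\right) \left(-4 + 5\right) 43 = 13 \cdot 0 \cdot 1 \cdot 43 = 13 \cdot 0 \cdot 43 = 0 \cdot 43 = 0$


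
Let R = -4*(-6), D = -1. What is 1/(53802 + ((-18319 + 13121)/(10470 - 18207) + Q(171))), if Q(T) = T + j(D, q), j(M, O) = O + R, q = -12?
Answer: 7737/417687143 ≈ 1.8523e-5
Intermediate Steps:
R = 24
j(M, O) = 24 + O (j(M, O) = O + 24 = 24 + O)
Q(T) = 12 + T (Q(T) = T + (24 - 12) = T + 12 = 12 + T)
1/(53802 + ((-18319 + 13121)/(10470 - 18207) + Q(171))) = 1/(53802 + ((-18319 + 13121)/(10470 - 18207) + (12 + 171))) = 1/(53802 + (-5198/(-7737) + 183)) = 1/(53802 + (-5198*(-1/7737) + 183)) = 1/(53802 + (5198/7737 + 183)) = 1/(53802 + 1421069/7737) = 1/(417687143/7737) = 7737/417687143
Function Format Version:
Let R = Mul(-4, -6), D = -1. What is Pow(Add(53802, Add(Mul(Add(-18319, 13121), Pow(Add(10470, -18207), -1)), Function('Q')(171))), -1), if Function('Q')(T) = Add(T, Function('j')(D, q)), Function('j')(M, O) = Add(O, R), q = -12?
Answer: Rational(7737, 417687143) ≈ 1.8523e-5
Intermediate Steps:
R = 24
Function('j')(M, O) = Add(24, O) (Function('j')(M, O) = Add(O, 24) = Add(24, O))
Function('Q')(T) = Add(12, T) (Function('Q')(T) = Add(T, Add(24, -12)) = Add(T, 12) = Add(12, T))
Pow(Add(53802, Add(Mul(Add(-18319, 13121), Pow(Add(10470, -18207), -1)), Function('Q')(171))), -1) = Pow(Add(53802, Add(Mul(Add(-18319, 13121), Pow(Add(10470, -18207), -1)), Add(12, 171))), -1) = Pow(Add(53802, Add(Mul(-5198, Pow(-7737, -1)), 183)), -1) = Pow(Add(53802, Add(Mul(-5198, Rational(-1, 7737)), 183)), -1) = Pow(Add(53802, Add(Rational(5198, 7737), 183)), -1) = Pow(Add(53802, Rational(1421069, 7737)), -1) = Pow(Rational(417687143, 7737), -1) = Rational(7737, 417687143)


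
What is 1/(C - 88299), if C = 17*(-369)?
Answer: -1/94572 ≈ -1.0574e-5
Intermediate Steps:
C = -6273
1/(C - 88299) = 1/(-6273 - 88299) = 1/(-94572) = -1/94572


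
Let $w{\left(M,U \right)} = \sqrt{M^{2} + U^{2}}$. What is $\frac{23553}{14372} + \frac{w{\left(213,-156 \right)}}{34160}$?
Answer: $\frac{23553}{14372} + \frac{3 \sqrt{7745}}{34160} \approx 1.6465$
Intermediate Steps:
$\frac{23553}{14372} + \frac{w{\left(213,-156 \right)}}{34160} = \frac{23553}{14372} + \frac{\sqrt{213^{2} + \left(-156\right)^{2}}}{34160} = 23553 \cdot \frac{1}{14372} + \sqrt{45369 + 24336} \cdot \frac{1}{34160} = \frac{23553}{14372} + \sqrt{69705} \cdot \frac{1}{34160} = \frac{23553}{14372} + 3 \sqrt{7745} \cdot \frac{1}{34160} = \frac{23553}{14372} + \frac{3 \sqrt{7745}}{34160}$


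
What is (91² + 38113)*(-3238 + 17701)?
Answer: 670996422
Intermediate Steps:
(91² + 38113)*(-3238 + 17701) = (8281 + 38113)*14463 = 46394*14463 = 670996422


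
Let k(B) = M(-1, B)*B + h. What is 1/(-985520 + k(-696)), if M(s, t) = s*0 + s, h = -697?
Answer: -1/985521 ≈ -1.0147e-6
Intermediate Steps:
M(s, t) = s (M(s, t) = 0 + s = s)
k(B) = -697 - B (k(B) = -B - 697 = -697 - B)
1/(-985520 + k(-696)) = 1/(-985520 + (-697 - 1*(-696))) = 1/(-985520 + (-697 + 696)) = 1/(-985520 - 1) = 1/(-985521) = -1/985521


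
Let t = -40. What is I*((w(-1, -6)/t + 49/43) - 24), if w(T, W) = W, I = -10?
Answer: 19531/86 ≈ 227.10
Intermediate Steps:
I*((w(-1, -6)/t + 49/43) - 24) = -10*((-6/(-40) + 49/43) - 24) = -10*((-6*(-1/40) + 49*(1/43)) - 24) = -10*((3/20 + 49/43) - 24) = -10*(1109/860 - 24) = -10*(-19531/860) = 19531/86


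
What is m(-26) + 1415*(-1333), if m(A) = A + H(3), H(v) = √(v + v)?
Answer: -1886221 + √6 ≈ -1.8862e+6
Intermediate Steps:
H(v) = √2*√v (H(v) = √(2*v) = √2*√v)
m(A) = A + √6 (m(A) = A + √2*√3 = A + √6)
m(-26) + 1415*(-1333) = (-26 + √6) + 1415*(-1333) = (-26 + √6) - 1886195 = -1886221 + √6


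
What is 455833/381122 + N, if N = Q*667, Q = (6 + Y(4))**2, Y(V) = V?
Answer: 3631613319/54446 ≈ 66701.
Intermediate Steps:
Q = 100 (Q = (6 + 4)**2 = 10**2 = 100)
N = 66700 (N = 100*667 = 66700)
455833/381122 + N = 455833/381122 + 66700 = 455833*(1/381122) + 66700 = 65119/54446 + 66700 = 3631613319/54446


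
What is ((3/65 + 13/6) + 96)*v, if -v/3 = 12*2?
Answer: -459636/65 ≈ -7071.3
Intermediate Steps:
v = -72 (v = -36*2 = -3*24 = -72)
((3/65 + 13/6) + 96)*v = ((3/65 + 13/6) + 96)*(-72) = (863/390 + 96)*(-72) = (38303/390)*(-72) = -459636/65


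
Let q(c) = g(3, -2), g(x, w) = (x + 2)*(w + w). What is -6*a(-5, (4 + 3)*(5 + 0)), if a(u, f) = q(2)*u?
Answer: -600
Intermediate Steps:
g(x, w) = 2*w*(2 + x) (g(x, w) = (2 + x)*(2*w) = 2*w*(2 + x))
q(c) = -20 (q(c) = 2*(-2)*(2 + 3) = 2*(-2)*5 = -20)
a(u, f) = -20*u
-6*a(-5, (4 + 3)*(5 + 0)) = -(-120)*(-5) = -6*100 = -600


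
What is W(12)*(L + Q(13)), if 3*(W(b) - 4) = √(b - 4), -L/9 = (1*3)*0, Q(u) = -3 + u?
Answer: 40 + 20*√2/3 ≈ 49.428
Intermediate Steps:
L = 0 (L = -9*1*3*0 = -27*0 = -9*0 = 0)
W(b) = 4 + √(-4 + b)/3 (W(b) = 4 + √(b - 4)/3 = 4 + √(-4 + b)/3)
W(12)*(L + Q(13)) = (4 + √(-4 + 12)/3)*(0 + (-3 + 13)) = (4 + √8/3)*(0 + 10) = (4 + (2*√2)/3)*10 = (4 + 2*√2/3)*10 = 40 + 20*√2/3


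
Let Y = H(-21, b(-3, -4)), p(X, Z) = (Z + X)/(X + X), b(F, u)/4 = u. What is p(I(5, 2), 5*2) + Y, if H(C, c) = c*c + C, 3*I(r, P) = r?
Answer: 477/2 ≈ 238.50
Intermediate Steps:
I(r, P) = r/3
b(F, u) = 4*u
p(X, Z) = (X + Z)/(2*X) (p(X, Z) = (X + Z)/((2*X)) = (X + Z)*(1/(2*X)) = (X + Z)/(2*X))
H(C, c) = C + c² (H(C, c) = c² + C = C + c²)
Y = 235 (Y = -21 + (4*(-4))² = -21 + (-16)² = -21 + 256 = 235)
p(I(5, 2), 5*2) + Y = ((⅓)*5 + 5*2)/(2*(((⅓)*5))) + 235 = (5/3 + 10)/(2*(5/3)) + 235 = (½)*(⅗)*(35/3) + 235 = 7/2 + 235 = 477/2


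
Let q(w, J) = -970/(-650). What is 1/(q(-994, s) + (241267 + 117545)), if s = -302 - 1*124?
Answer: 65/23322877 ≈ 2.7870e-6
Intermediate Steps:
s = -426 (s = -302 - 124 = -426)
q(w, J) = 97/65 (q(w, J) = -970*(-1/650) = 97/65)
1/(q(-994, s) + (241267 + 117545)) = 1/(97/65 + (241267 + 117545)) = 1/(97/65 + 358812) = 1/(23322877/65) = 65/23322877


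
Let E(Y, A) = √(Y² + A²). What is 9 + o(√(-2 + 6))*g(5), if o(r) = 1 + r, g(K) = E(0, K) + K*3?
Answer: 69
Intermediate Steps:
E(Y, A) = √(A² + Y²)
g(K) = √(K²) + 3*K (g(K) = √(K² + 0²) + K*3 = √(K² + 0) + 3*K = √(K²) + 3*K)
9 + o(√(-2 + 6))*g(5) = 9 + (1 + √(-2 + 6))*(√(5²) + 3*5) = 9 + (1 + √4)*(√25 + 15) = 9 + (1 + 2)*(5 + 15) = 9 + 3*20 = 9 + 60 = 69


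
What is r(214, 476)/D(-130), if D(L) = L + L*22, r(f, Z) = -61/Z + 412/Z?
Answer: -27/109480 ≈ -0.00024662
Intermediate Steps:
r(f, Z) = 351/Z
D(L) = 23*L (D(L) = L + 22*L = 23*L)
r(214, 476)/D(-130) = (351/476)/((23*(-130))) = (351*(1/476))/(-2990) = (351/476)*(-1/2990) = -27/109480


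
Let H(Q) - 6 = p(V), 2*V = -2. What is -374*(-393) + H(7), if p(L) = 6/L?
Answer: 146982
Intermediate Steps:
V = -1 (V = (1/2)*(-2) = -1)
H(Q) = 0 (H(Q) = 6 + 6/(-1) = 6 + 6*(-1) = 6 - 6 = 0)
-374*(-393) + H(7) = -374*(-393) + 0 = 146982 + 0 = 146982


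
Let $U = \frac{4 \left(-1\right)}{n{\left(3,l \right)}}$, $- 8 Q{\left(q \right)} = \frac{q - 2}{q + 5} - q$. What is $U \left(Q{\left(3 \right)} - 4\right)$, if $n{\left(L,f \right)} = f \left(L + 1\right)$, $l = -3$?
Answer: $- \frac{233}{192} \approx -1.2135$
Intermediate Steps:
$n{\left(L,f \right)} = f \left(1 + L\right)$
$Q{\left(q \right)} = \frac{q}{8} - \frac{-2 + q}{8 \left(5 + q\right)}$ ($Q{\left(q \right)} = - \frac{\frac{q - 2}{q + 5} - q}{8} = - \frac{\frac{-2 + q}{5 + q} - q}{8} = - \frac{- q + \frac{-2 + q}{5 + q}}{8} = \frac{q}{8} - \frac{-2 + q}{8 \left(5 + q\right)}$)
$U = \frac{1}{3}$ ($U = \frac{4 \left(-1\right)}{\left(-3\right) \left(1 + 3\right)} = - \frac{4}{\left(-3\right) 4} = - \frac{4}{-12} = \left(-4\right) \left(- \frac{1}{12}\right) = \frac{1}{3} \approx 0.33333$)
$U \left(Q{\left(3 \right)} - 4\right) = \frac{\frac{2 + 3^{2} + 4 \cdot 3}{8 \left(5 + 3\right)} - 4}{3} = \frac{\frac{2 + 9 + 12}{8 \cdot 8} - 4}{3} = \frac{\frac{1}{8} \cdot \frac{1}{8} \cdot 23 - 4}{3} = \frac{\frac{23}{64} - 4}{3} = \frac{1}{3} \left(- \frac{233}{64}\right) = - \frac{233}{192}$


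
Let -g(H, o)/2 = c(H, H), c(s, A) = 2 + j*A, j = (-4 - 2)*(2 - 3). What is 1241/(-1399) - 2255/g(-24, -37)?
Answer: -3507189/397316 ≈ -8.8272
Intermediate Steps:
j = 6 (j = -6*(-1) = 6)
c(s, A) = 2 + 6*A
g(H, o) = -4 - 12*H (g(H, o) = -2*(2 + 6*H) = -4 - 12*H)
1241/(-1399) - 2255/g(-24, -37) = 1241/(-1399) - 2255/(-4 - 12*(-24)) = 1241*(-1/1399) - 2255/(-4 + 288) = -1241/1399 - 2255/284 = -3507189/397316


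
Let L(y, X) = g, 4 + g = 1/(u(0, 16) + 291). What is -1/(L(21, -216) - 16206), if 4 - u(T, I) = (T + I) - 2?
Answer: 281/4555009 ≈ 6.1690e-5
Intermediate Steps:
u(T, I) = 6 - I - T (u(T, I) = 4 - ((T + I) - 2) = 4 - ((I + T) - 2) = 4 - (-2 + I + T) = 4 + (2 - I - T) = 6 - I - T)
g = -1123/281 (g = -4 + 1/((6 - 1*16 - 1*0) + 291) = -4 + 1/((6 - 16 + 0) + 291) = -4 + 1/(-10 + 291) = -4 + 1/281 = -1123/281 ≈ -3.9964)
L(y, X) = -1123/281
-1/(L(21, -216) - 16206) = -1/(-1123/281 - 16206) = -1/(-4555009/281) = -1*(-281/4555009) = 281/4555009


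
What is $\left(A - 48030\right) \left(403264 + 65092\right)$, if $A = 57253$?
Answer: $4319647388$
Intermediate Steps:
$\left(A - 48030\right) \left(403264 + 65092\right) = \left(57253 - 48030\right) \left(403264 + 65092\right) = 9223 \cdot 468356 = 4319647388$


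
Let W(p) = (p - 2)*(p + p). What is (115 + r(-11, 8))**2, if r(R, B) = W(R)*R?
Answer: 9186961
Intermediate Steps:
W(p) = 2*p*(-2 + p) (W(p) = (-2 + p)*(2*p) = 2*p*(-2 + p))
r(R, B) = 2*R**2*(-2 + R) (r(R, B) = (2*R*(-2 + R))*R = 2*R**2*(-2 + R))
(115 + r(-11, 8))**2 = (115 + 2*(-11)**2*(-2 - 11))**2 = (115 + 2*121*(-13))**2 = (115 - 3146)**2 = (-3031)**2 = 9186961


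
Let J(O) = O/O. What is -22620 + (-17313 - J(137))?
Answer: -39934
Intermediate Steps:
J(O) = 1
-22620 + (-17313 - J(137)) = -22620 + (-17313 - 1*1) = -22620 + (-17313 - 1) = -22620 - 17314 = -39934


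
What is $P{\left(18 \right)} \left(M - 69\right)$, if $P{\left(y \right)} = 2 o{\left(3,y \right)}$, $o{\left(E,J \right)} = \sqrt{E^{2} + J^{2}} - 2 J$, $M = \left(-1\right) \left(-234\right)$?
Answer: $-11880 + 990 \sqrt{37} \approx -5858.1$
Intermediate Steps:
$M = 234$
$P{\left(y \right)} = - 4 y + 2 \sqrt{9 + y^{2}}$ ($P{\left(y \right)} = 2 \left(\sqrt{3^{2} + y^{2}} - 2 y\right) = 2 \left(\sqrt{9 + y^{2}} - 2 y\right) = - 4 y + 2 \sqrt{9 + y^{2}}$)
$P{\left(18 \right)} \left(M - 69\right) = \left(\left(-4\right) 18 + 2 \sqrt{9 + 18^{2}}\right) \left(234 - 69\right) = \left(-72 + 2 \sqrt{9 + 324}\right) 165 = \left(-72 + 2 \sqrt{333}\right) 165 = \left(-72 + 2 \cdot 3 \sqrt{37}\right) 165 = \left(-72 + 6 \sqrt{37}\right) 165 = -11880 + 990 \sqrt{37}$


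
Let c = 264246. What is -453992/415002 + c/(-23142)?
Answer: -1430582159/114333051 ≈ -12.512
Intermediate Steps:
-453992/415002 + c/(-23142) = -453992/415002 + 264246/(-23142) = -453992*1/415002 + 264246*(-1/23142) = -32428/29643 - 44041/3857 = -1430582159/114333051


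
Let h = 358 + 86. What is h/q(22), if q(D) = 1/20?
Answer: 8880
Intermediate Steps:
h = 444
q(D) = 1/20 (q(D) = 1*(1/20) = 1/20)
h/q(22) = 444/(1/20) = 444*20 = 8880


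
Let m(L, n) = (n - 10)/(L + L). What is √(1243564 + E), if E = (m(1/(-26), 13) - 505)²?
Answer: 10*√15395 ≈ 1240.8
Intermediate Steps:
m(L, n) = (-10 + n)/(2*L) (m(L, n) = (-10 + n)/((2*L)) = (-10 + n)*(1/(2*L)) = (-10 + n)/(2*L))
E = 295936 (E = ((-10 + 13)/(2*(1/(-26))) - 505)² = ((½)*3/(-1/26) - 505)² = ((½)*(-26)*3 - 505)² = (-39 - 505)² = (-544)² = 295936)
√(1243564 + E) = √(1243564 + 295936) = √1539500 = 10*√15395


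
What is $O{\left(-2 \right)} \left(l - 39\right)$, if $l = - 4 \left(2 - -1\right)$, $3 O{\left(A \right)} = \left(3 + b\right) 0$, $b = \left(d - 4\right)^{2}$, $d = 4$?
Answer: $0$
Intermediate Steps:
$b = 0$ ($b = \left(4 - 4\right)^{2} = 0^{2} = 0$)
$O{\left(A \right)} = 0$ ($O{\left(A \right)} = \frac{\left(3 + 0\right) 0}{3} = \frac{3 \cdot 0}{3} = \frac{1}{3} \cdot 0 = 0$)
$l = -12$ ($l = - 4 \left(2 + \left(-3 + 4\right)\right) = - 4 \left(2 + 1\right) = \left(-4\right) 3 = -12$)
$O{\left(-2 \right)} \left(l - 39\right) = 0 \left(-12 - 39\right) = 0 \left(-51\right) = 0$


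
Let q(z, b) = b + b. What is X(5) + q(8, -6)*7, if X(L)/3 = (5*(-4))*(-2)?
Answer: 36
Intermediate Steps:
X(L) = 120 (X(L) = 3*((5*(-4))*(-2)) = 3*(-20*(-2)) = 3*40 = 120)
q(z, b) = 2*b
X(5) + q(8, -6)*7 = 120 + (2*(-6))*7 = 120 - 12*7 = 120 - 84 = 36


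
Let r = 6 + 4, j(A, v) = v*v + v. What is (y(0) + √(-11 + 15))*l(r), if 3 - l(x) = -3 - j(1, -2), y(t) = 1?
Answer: 24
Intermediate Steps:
j(A, v) = v + v² (j(A, v) = v² + v = v + v²)
r = 10
l(x) = 8 (l(x) = 3 - (-3 - (-2)*(1 - 2)) = 3 - (-3 - (-2)*(-1)) = 3 - (-3 - 1*2) = 3 - (-3 - 2) = 3 - 1*(-5) = 3 + 5 = 8)
(y(0) + √(-11 + 15))*l(r) = (1 + √(-11 + 15))*8 = (1 + √4)*8 = (1 + 2)*8 = 3*8 = 24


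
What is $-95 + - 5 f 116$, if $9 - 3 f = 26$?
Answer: $\frac{9575}{3} \approx 3191.7$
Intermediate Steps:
$f = - \frac{17}{3}$ ($f = 3 - \frac{26}{3} = - \frac{17}{3} \approx -5.6667$)
$-95 + - 5 f 116 = -95 + \left(-5\right) \left(- \frac{17}{3}\right) 116 = -95 + \frac{85}{3} \cdot 116 = -95 + \frac{9860}{3} = \frac{9575}{3}$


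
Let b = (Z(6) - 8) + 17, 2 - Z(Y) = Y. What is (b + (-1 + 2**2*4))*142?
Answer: 2840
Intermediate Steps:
Z(Y) = 2 - Y
b = 5 (b = ((2 - 1*6) - 8) + 17 = ((2 - 6) - 8) + 17 = (-4 - 8) + 17 = -12 + 17 = 5)
(b + (-1 + 2**2*4))*142 = (5 + (-1 + 2**2*4))*142 = (5 + (-1 + 4*4))*142 = (5 + (-1 + 16))*142 = (5 + 15)*142 = 20*142 = 2840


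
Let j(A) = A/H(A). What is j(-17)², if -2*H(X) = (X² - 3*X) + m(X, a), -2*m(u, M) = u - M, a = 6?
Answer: 4624/494209 ≈ 0.0093564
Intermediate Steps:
m(u, M) = M/2 - u/2 (m(u, M) = -(u - M)/2 = M/2 - u/2)
H(X) = -3/2 - X²/2 + 7*X/4 (H(X) = -((X² - 3*X) + ((½)*6 - X/2))/2 = -((X² - 3*X) + (3 - X/2))/2 = -(3 + X² - 7*X/2)/2 = -3/2 - X²/2 + 7*X/4)
j(A) = A/(-3/2 - A²/2 + 7*A/4)
j(-17)² = (-4*(-17)/(6 - 7*(-17) + 2*(-17)²))² = (-4*(-17)/(6 + 119 + 2*289))² = (-4*(-17)/(6 + 119 + 578))² = (-4*(-17)/703)² = (-4*(-17)*1/703)² = (68/703)² = 4624/494209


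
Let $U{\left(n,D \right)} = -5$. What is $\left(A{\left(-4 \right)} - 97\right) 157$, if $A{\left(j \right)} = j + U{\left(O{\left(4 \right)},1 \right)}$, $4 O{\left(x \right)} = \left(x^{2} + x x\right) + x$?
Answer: $-16642$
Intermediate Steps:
$O{\left(x \right)} = \frac{x^{2}}{2} + \frac{x}{4}$ ($O{\left(x \right)} = \frac{\left(x^{2} + x x\right) + x}{4} = \frac{\left(x^{2} + x^{2}\right) + x}{4} = \frac{2 x^{2} + x}{4} = \frac{x + 2 x^{2}}{4} = \frac{x^{2}}{2} + \frac{x}{4}$)
$A{\left(j \right)} = -5 + j$ ($A{\left(j \right)} = j - 5 = -5 + j$)
$\left(A{\left(-4 \right)} - 97\right) 157 = \left(\left(-5 - 4\right) - 97\right) 157 = \left(-9 - 97\right) 157 = \left(-106\right) 157 = -16642$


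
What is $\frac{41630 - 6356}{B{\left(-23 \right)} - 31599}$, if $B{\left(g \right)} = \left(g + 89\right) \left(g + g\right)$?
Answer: $- \frac{11758}{11545} \approx -1.0184$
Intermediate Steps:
$B{\left(g \right)} = 2 g \left(89 + g\right)$ ($B{\left(g \right)} = \left(89 + g\right) 2 g = 2 g \left(89 + g\right)$)
$\frac{41630 - 6356}{B{\left(-23 \right)} - 31599} = \frac{41630 - 6356}{2 \left(-23\right) \left(89 - 23\right) - 31599} = \frac{35274}{2 \left(-23\right) 66 - 31599} = \frac{35274}{-3036 - 31599} = \frac{35274}{-34635} = 35274 \left(- \frac{1}{34635}\right) = - \frac{11758}{11545}$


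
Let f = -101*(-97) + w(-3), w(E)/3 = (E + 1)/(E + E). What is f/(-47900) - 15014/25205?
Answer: -96612919/120731950 ≈ -0.80023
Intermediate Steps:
w(E) = 3*(1 + E)/(2*E) (w(E) = 3*((E + 1)/(E + E)) = 3*((1 + E)/((2*E))) = 3*((1 + E)*(1/(2*E))) = 3*((1 + E)/(2*E)) = 3*(1 + E)/(2*E))
f = 9798 (f = -101*(-97) + (3/2)*(1 - 3)/(-3) = 9797 + (3/2)*(-1/3)*(-2) = 9797 + 1 = 9798)
f/(-47900) - 15014/25205 = 9798/(-47900) - 15014/25205 = 9798*(-1/47900) - 15014*1/25205 = -4899/23950 - 15014/25205 = -96612919/120731950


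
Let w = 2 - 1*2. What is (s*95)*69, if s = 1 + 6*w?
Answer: 6555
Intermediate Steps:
w = 0 (w = 2 - 2 = 0)
s = 1 (s = 1 + 6*0 = 1 + 0 = 1)
(s*95)*69 = (1*95)*69 = 95*69 = 6555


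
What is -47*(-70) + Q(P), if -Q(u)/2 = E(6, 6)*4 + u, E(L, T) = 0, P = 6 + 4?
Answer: 3270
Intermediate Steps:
P = 10
Q(u) = -2*u (Q(u) = -2*(0*4 + u) = -2*(0 + u) = -2*u)
-47*(-70) + Q(P) = -47*(-70) - 2*10 = 3290 - 20 = 3270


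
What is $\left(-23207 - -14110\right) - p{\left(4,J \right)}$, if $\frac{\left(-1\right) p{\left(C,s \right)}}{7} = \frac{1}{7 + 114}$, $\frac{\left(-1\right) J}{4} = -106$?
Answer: $- \frac{1100730}{121} \approx -9096.9$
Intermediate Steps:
$J = 424$ ($J = \left(-4\right) \left(-106\right) = 424$)
$p{\left(C,s \right)} = - \frac{7}{121}$ ($p{\left(C,s \right)} = - \frac{7}{7 + 114} = - \frac{7}{121}$)
$\left(-23207 - -14110\right) - p{\left(4,J \right)} = \left(-23207 - -14110\right) - - \frac{7}{121} = \left(-23207 + 14110\right) + \frac{7}{121} = -9097 + \frac{7}{121} = - \frac{1100730}{121}$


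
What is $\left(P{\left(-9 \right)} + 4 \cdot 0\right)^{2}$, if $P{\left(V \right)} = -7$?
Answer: $49$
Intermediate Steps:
$\left(P{\left(-9 \right)} + 4 \cdot 0\right)^{2} = \left(-7 + 4 \cdot 0\right)^{2} = \left(-7 + 0\right)^{2} = \left(-7\right)^{2} = 49$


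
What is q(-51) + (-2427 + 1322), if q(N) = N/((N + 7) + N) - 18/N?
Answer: -1783138/1615 ≈ -1104.1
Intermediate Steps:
q(N) = -18/N + N/(7 + 2*N) (q(N) = N/((7 + N) + N) - 18/N = N/(7 + 2*N) - 18/N = -18/N + N/(7 + 2*N))
q(-51) + (-2427 + 1322) = (-126 + (-51)² - 36*(-51))/((-51)*(7 + 2*(-51))) + (-2427 + 1322) = -(-126 + 2601 + 1836)/(51*(7 - 102)) - 1105 = -1/51*4311/(-95) - 1105 = -1/51*(-1/95)*4311 - 1105 = 1437/1615 - 1105 = -1783138/1615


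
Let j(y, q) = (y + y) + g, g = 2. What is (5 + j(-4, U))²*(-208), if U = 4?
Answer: -208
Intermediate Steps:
j(y, q) = 2 + 2*y (j(y, q) = (y + y) + 2 = 2*y + 2 = 2 + 2*y)
(5 + j(-4, U))²*(-208) = (5 + (2 + 2*(-4)))²*(-208) = (5 + (2 - 8))²*(-208) = (5 - 6)²*(-208) = (-1)²*(-208) = 1*(-208) = -208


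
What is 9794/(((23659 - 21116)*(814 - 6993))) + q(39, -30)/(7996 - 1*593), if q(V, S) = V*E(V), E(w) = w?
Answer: 23827267655/116324797391 ≈ 0.20483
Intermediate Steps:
q(V, S) = V**2 (q(V, S) = V*V = V**2)
9794/(((23659 - 21116)*(814 - 6993))) + q(39, -30)/(7996 - 1*593) = 9794/(((23659 - 21116)*(814 - 6993))) + 39**2/(7996 - 1*593) = 9794/((2543*(-6179))) + 1521/(7996 - 593) = 9794/(-15713197) + 1521/7403 = 9794*(-1/15713197) + 1521*(1/7403) = -9794/15713197 + 1521/7403 = 23827267655/116324797391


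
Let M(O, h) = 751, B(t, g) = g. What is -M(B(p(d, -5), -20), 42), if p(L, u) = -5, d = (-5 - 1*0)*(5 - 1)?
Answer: -751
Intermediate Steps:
d = -20 (d = (-5 + 0)*4 = -5*4 = -20)
-M(B(p(d, -5), -20), 42) = -1*751 = -751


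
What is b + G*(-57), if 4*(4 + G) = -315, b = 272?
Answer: 19955/4 ≈ 4988.8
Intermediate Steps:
G = -331/4 (G = -4 + (¼)*(-315) = -4 - 315/4 = -331/4 ≈ -82.750)
b + G*(-57) = 272 - 331/4*(-57) = 272 + 18867/4 = 19955/4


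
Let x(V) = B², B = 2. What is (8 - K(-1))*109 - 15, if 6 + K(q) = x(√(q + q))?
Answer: 1075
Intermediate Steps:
x(V) = 4 (x(V) = 2² = 4)
K(q) = -2 (K(q) = -6 + 4 = -2)
(8 - K(-1))*109 - 15 = (8 - 1*(-2))*109 - 15 = (8 + 2)*109 - 15 = 10*109 - 15 = 1090 - 15 = 1075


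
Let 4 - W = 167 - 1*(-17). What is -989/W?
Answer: 989/180 ≈ 5.4944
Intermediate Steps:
W = -180 (W = 4 - (167 - 1*(-17)) = 4 - (167 + 17) = 4 - 1*184 = 4 - 184 = -180)
-989/W = -989/(-180) = -989*(-1/180) = 989/180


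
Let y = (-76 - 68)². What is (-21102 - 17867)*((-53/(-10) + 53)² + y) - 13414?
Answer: -94052594241/100 ≈ -9.4053e+8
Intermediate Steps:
y = 20736 (y = (-144)² = 20736)
(-21102 - 17867)*((-53/(-10) + 53)² + y) - 13414 = (-21102 - 17867)*((-53/(-10) + 53)² + 20736) - 13414 = -38969*((-53*(-⅒) + 53)² + 20736) - 13414 = -38969*((53/10 + 53)² + 20736) - 13414 = -38969*((583/10)² + 20736) - 13414 = -38969*(339889/100 + 20736) - 13414 = -38969*2413489/100 - 13414 = -94051252841/100 - 13414 = -94052594241/100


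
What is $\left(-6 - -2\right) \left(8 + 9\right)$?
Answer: $-68$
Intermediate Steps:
$\left(-6 - -2\right) \left(8 + 9\right) = \left(-6 + 2\right) 17 = \left(-4\right) 17 = -68$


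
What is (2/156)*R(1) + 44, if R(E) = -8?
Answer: 1712/39 ≈ 43.897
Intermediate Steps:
(2/156)*R(1) + 44 = (2/156)*(-8) + 44 = (2*(1/156))*(-8) + 44 = (1/78)*(-8) + 44 = -4/39 + 44 = 1712/39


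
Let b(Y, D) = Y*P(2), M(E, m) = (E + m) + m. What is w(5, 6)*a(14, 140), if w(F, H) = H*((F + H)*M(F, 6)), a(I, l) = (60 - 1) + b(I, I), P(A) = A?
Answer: 97614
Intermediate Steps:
M(E, m) = E + 2*m
b(Y, D) = 2*Y (b(Y, D) = Y*2 = 2*Y)
a(I, l) = 59 + 2*I (a(I, l) = (60 - 1) + 2*I = 59 + 2*I)
w(F, H) = H*(12 + F)*(F + H) (w(F, H) = H*((F + H)*(F + 2*6)) = H*((F + H)*(F + 12)) = H*((F + H)*(12 + F)) = H*((12 + F)*(F + H)) = H*(12 + F)*(F + H))
w(5, 6)*a(14, 140) = (6*(12 + 5)*(5 + 6))*(59 + 2*14) = (6*17*11)*(59 + 28) = 1122*87 = 97614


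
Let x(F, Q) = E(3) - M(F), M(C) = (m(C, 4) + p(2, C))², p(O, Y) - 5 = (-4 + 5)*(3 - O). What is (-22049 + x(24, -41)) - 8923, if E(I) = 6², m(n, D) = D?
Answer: -31036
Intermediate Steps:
p(O, Y) = 8 - O (p(O, Y) = 5 + (-4 + 5)*(3 - O) = 5 + 1*(3 - O) = 5 + (3 - O) = 8 - O)
M(C) = 100 (M(C) = (4 + (8 - 1*2))² = (4 + (8 - 2))² = (4 + 6)² = 10² = 100)
E(I) = 36
x(F, Q) = -64 (x(F, Q) = 36 - 1*100 = 36 - 100 = -64)
(-22049 + x(24, -41)) - 8923 = (-22049 - 64) - 8923 = -22113 - 8923 = -31036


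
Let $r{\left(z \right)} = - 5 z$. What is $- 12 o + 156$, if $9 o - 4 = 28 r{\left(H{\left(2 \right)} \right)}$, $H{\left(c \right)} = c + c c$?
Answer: $\frac{3812}{3} \approx 1270.7$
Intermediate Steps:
$H{\left(c \right)} = c + c^{2}$
$o = - \frac{836}{9}$ ($o = \frac{4}{9} + \frac{28 \left(- 5 \cdot 2 \left(1 + 2\right)\right)}{9} = \frac{4}{9} + \frac{28 \left(- 5 \cdot 2 \cdot 3\right)}{9} = \frac{4}{9} + \frac{28 \left(\left(-5\right) 6\right)}{9} = \frac{4}{9} + \frac{28 \left(-30\right)}{9} = \frac{4}{9} + \frac{1}{9} \left(-840\right) = \frac{4}{9} - \frac{280}{3} = - \frac{836}{9} \approx -92.889$)
$- 12 o + 156 = \left(-12\right) \left(- \frac{836}{9}\right) + 156 = \frac{3344}{3} + 156 = \frac{3812}{3}$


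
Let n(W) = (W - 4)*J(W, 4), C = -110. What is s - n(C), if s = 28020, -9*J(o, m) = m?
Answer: 83908/3 ≈ 27969.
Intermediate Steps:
J(o, m) = -m/9
n(W) = 16/9 - 4*W/9 (n(W) = (W - 4)*(-1/9*4) = (-4 + W)*(-4/9) = 16/9 - 4*W/9)
s - n(C) = 28020 - (16/9 - 4/9*(-110)) = 28020 - (16/9 + 440/9) = 28020 - 1*152/3 = 28020 - 152/3 = 83908/3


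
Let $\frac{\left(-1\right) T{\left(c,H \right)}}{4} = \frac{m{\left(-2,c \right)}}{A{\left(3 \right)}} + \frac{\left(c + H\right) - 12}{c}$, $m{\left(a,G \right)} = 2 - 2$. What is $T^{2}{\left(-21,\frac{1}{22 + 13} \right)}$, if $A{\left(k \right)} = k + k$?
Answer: $\frac{21307456}{540225} \approx 39.442$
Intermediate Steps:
$A{\left(k \right)} = 2 k$
$m{\left(a,G \right)} = 0$
$T{\left(c,H \right)} = - \frac{4 \left(-12 + H + c\right)}{c}$ ($T{\left(c,H \right)} = - 4 \left(\frac{0}{2 \cdot 3} + \frac{\left(c + H\right) - 12}{c}\right) = - 4 \left(\frac{0}{6} + \frac{\left(H + c\right) - 12}{c}\right) = - 4 \left(0 \cdot \frac{1}{6} + \frac{-12 + H + c}{c}\right) = - 4 \left(0 + \frac{-12 + H + c}{c}\right) = - 4 \frac{-12 + H + c}{c} = - \frac{4 \left(-12 + H + c\right)}{c}$)
$T^{2}{\left(-21,\frac{1}{22 + 13} \right)} = \left(\frac{4 \left(12 - \frac{1}{22 + 13} - -21\right)}{-21}\right)^{2} = \left(4 \left(- \frac{1}{21}\right) \left(12 - \frac{1}{35} + 21\right)\right)^{2} = \left(4 \left(- \frac{1}{21}\right) \frac{1154}{35}\right)^{2} = \left(- \frac{4616}{735}\right)^{2} = \frac{21307456}{540225}$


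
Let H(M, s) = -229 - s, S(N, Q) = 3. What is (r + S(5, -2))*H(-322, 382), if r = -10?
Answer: 4277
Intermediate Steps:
(r + S(5, -2))*H(-322, 382) = (-10 + 3)*(-229 - 1*382) = -7*(-229 - 382) = -7*(-611) = 4277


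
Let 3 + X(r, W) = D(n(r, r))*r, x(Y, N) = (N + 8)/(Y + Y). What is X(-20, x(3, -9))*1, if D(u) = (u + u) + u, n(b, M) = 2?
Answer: -123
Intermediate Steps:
D(u) = 3*u (D(u) = 2*u + u = 3*u)
x(Y, N) = (8 + N)/(2*Y) (x(Y, N) = (8 + N)/((2*Y)) = (8 + N)*(1/(2*Y)) = (8 + N)/(2*Y))
X(r, W) = -3 + 6*r (X(r, W) = -3 + (3*2)*r = -3 + 6*r)
X(-20, x(3, -9))*1 = (-3 + 6*(-20))*1 = (-3 - 120)*1 = -123*1 = -123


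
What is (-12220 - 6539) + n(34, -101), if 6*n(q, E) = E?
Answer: -112655/6 ≈ -18776.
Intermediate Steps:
n(q, E) = E/6
(-12220 - 6539) + n(34, -101) = (-12220 - 6539) + (⅙)*(-101) = -18759 - 101/6 = -112655/6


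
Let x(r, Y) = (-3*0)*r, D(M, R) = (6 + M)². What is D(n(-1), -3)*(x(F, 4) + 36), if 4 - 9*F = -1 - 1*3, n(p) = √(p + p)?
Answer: 1224 + 432*I*√2 ≈ 1224.0 + 610.94*I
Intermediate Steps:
n(p) = √2*√p (n(p) = √(2*p) = √2*√p)
F = 8/9 (F = 4/9 - (-1 - 1*3)/9 = 4/9 - (-1 - 3)/9 = 4/9 - ⅑*(-4) = 4/9 + 4/9 = 8/9 ≈ 0.88889)
x(r, Y) = 0 (x(r, Y) = 0*r = 0)
D(n(-1), -3)*(x(F, 4) + 36) = (6 + √2*√(-1))²*(0 + 36) = (6 + √2*I)²*36 = (6 + I*√2)²*36 = 36*(6 + I*√2)²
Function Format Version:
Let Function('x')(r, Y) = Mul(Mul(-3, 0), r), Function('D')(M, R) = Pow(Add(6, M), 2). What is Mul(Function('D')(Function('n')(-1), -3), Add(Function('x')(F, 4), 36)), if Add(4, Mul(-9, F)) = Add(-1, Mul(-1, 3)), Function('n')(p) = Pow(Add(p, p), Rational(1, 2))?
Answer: Add(1224, Mul(432, I, Pow(2, Rational(1, 2)))) ≈ Add(1224.0, Mul(610.94, I))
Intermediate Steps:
Function('n')(p) = Mul(Pow(2, Rational(1, 2)), Pow(p, Rational(1, 2))) (Function('n')(p) = Pow(Mul(2, p), Rational(1, 2)) = Mul(Pow(2, Rational(1, 2)), Pow(p, Rational(1, 2))))
F = Rational(8, 9) (F = Add(Rational(4, 9), Mul(Rational(-1, 9), Add(-1, Mul(-1, 3)))) = Add(Rational(4, 9), Mul(Rational(-1, 9), Add(-1, -3))) = Add(Rational(4, 9), Mul(Rational(-1, 9), -4)) = Add(Rational(4, 9), Rational(4, 9)) = Rational(8, 9) ≈ 0.88889)
Function('x')(r, Y) = 0 (Function('x')(r, Y) = Mul(0, r) = 0)
Mul(Function('D')(Function('n')(-1), -3), Add(Function('x')(F, 4), 36)) = Mul(Pow(Add(6, Mul(Pow(2, Rational(1, 2)), Pow(-1, Rational(1, 2)))), 2), Add(0, 36)) = Mul(Pow(Add(6, Mul(Pow(2, Rational(1, 2)), I)), 2), 36) = Mul(Pow(Add(6, Mul(I, Pow(2, Rational(1, 2)))), 2), 36) = Mul(36, Pow(Add(6, Mul(I, Pow(2, Rational(1, 2)))), 2))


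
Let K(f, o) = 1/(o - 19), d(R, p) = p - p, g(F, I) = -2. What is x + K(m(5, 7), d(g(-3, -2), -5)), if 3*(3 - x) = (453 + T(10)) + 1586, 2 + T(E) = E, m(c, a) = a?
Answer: -38725/57 ≈ -679.39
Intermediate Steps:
d(R, p) = 0
T(E) = -2 + E
K(f, o) = 1/(-19 + o)
x = -2038/3 (x = 3 - ((453 + (-2 + 10)) + 1586)/3 = 3 - ((453 + 8) + 1586)/3 = 3 - (461 + 1586)/3 = 3 - ⅓*2047 = 3 - 2047/3 = -2038/3 ≈ -679.33)
x + K(m(5, 7), d(g(-3, -2), -5)) = -2038/3 + 1/(-19 + 0) = -2038/3 + 1/(-19) = -2038/3 - 1/19 = -38725/57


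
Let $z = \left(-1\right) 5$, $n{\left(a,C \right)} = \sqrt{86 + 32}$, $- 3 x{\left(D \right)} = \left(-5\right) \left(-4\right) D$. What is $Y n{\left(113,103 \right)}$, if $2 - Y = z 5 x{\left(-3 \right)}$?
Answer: $502 \sqrt{118} \approx 5453.1$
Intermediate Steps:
$x{\left(D \right)} = - \frac{20 D}{3}$ ($x{\left(D \right)} = - \frac{\left(-5\right) \left(-4\right) D}{3} = - \frac{20 D}{3}$)
$n{\left(a,C \right)} = \sqrt{118}$
$z = -5$
$Y = 502$ ($Y = 2 - \left(-5\right) 5 \left(\left(- \frac{20}{3}\right) \left(-3\right)\right) = 2 - \left(-25\right) 20 = 2 - -500 = 2 + 500 = 502$)
$Y n{\left(113,103 \right)} = 502 \sqrt{118}$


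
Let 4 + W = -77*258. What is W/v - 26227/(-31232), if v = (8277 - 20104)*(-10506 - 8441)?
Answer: 5876487374523/6998659230208 ≈ 0.83966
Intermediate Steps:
v = 224086169 (v = -11827*(-18947) = 224086169)
W = -19870 (W = -4 - 77*258 = -4 - 19866 = -19870)
W/v - 26227/(-31232) = -19870/224086169 - 26227/(-31232) = -19870*1/224086169 - 26227*(-1/31232) = -19870/224086169 + 26227/31232 = 5876487374523/6998659230208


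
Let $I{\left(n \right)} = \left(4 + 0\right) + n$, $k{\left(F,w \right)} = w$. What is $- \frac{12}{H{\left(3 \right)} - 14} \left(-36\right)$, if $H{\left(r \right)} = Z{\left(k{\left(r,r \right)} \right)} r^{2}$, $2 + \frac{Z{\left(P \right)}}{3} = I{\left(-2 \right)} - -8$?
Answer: $\frac{216}{101} \approx 2.1386$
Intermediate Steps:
$I{\left(n \right)} = 4 + n$
$Z{\left(P \right)} = 24$ ($Z{\left(P \right)} = -6 + 3 \left(\left(4 - 2\right) - -8\right) = -6 + 3 \left(2 + 8\right) = -6 + 3 \cdot 10 = -6 + 30 = 24$)
$H{\left(r \right)} = 24 r^{2}$
$- \frac{12}{H{\left(3 \right)} - 14} \left(-36\right) = - \frac{12}{24 \cdot 3^{2} - 14} \left(-36\right) = - \frac{12}{24 \cdot 9 - 14} \left(-36\right) = - \frac{12}{216 - 14} \left(-36\right) = - \frac{12}{202} \left(-36\right) = \left(-12\right) \frac{1}{202} \left(-36\right) = \left(- \frac{6}{101}\right) \left(-36\right) = \frac{216}{101}$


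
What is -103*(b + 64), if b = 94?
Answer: -16274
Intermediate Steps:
-103*(b + 64) = -103*(94 + 64) = -103*158 = -16274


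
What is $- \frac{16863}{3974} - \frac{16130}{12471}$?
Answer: $- \frac{274399093}{49559754} \approx -5.5367$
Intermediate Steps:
$- \frac{16863}{3974} - \frac{16130}{12471} = - \frac{274399093}{49559754}$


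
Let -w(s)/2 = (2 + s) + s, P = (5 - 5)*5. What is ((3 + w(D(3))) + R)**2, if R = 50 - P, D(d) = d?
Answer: 1369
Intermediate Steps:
P = 0 (P = 0*5 = 0)
w(s) = -4 - 4*s (w(s) = -2*((2 + s) + s) = -2*(2 + 2*s) = -4 - 4*s)
R = 50 (R = 50 - 1*0 = 50 + 0 = 50)
((3 + w(D(3))) + R)**2 = ((3 + (-4 - 4*3)) + 50)**2 = ((3 + (-4 - 12)) + 50)**2 = ((3 - 16) + 50)**2 = (-13 + 50)**2 = 37**2 = 1369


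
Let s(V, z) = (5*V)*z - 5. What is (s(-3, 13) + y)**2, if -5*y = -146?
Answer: 729316/25 ≈ 29173.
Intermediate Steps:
y = 146/5 (y = -1/5*(-146) = 146/5 ≈ 29.200)
s(V, z) = -5 + 5*V*z (s(V, z) = 5*V*z - 5 = -5 + 5*V*z)
(s(-3, 13) + y)**2 = ((-5 + 5*(-3)*13) + 146/5)**2 = ((-5 - 195) + 146/5)**2 = (-200 + 146/5)**2 = (-854/5)**2 = 729316/25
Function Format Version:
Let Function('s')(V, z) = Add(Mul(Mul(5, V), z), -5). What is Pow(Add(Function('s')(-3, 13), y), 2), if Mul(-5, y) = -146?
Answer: Rational(729316, 25) ≈ 29173.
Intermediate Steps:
y = Rational(146, 5) (y = Mul(Rational(-1, 5), -146) = Rational(146, 5) ≈ 29.200)
Function('s')(V, z) = Add(-5, Mul(5, V, z)) (Function('s')(V, z) = Add(Mul(5, V, z), -5) = Add(-5, Mul(5, V, z)))
Pow(Add(Function('s')(-3, 13), y), 2) = Pow(Add(Add(-5, Mul(5, -3, 13)), Rational(146, 5)), 2) = Pow(Add(Add(-5, -195), Rational(146, 5)), 2) = Pow(Add(-200, Rational(146, 5)), 2) = Pow(Rational(-854, 5), 2) = Rational(729316, 25)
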